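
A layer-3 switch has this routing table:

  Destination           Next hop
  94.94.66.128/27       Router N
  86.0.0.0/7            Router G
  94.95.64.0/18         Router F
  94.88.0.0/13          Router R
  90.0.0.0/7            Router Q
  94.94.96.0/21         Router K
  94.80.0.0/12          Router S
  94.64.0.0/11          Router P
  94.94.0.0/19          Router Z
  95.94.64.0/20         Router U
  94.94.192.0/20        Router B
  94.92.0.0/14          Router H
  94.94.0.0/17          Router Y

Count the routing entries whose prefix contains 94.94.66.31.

5

Prefixes containing 94.94.66.31:
  94.64.0.0/11 (94.64.0.0 - 94.95.255.255)
  94.80.0.0/12 (94.80.0.0 - 94.95.255.255)
  94.88.0.0/13 (94.88.0.0 - 94.95.255.255)
  94.92.0.0/14 (94.92.0.0 - 94.95.255.255)
  94.94.0.0/17 (94.94.0.0 - 94.94.127.255)
Total matching entries: 5.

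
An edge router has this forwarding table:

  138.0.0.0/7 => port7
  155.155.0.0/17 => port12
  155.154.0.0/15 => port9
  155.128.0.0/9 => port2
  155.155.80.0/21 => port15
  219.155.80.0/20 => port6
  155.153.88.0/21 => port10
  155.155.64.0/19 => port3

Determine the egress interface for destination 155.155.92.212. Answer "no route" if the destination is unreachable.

port3

Routes whose prefix contains 155.155.92.212:
  155.128.0.0/9 (155.128.0.0 - 155.255.255.255) -> port2
  155.154.0.0/15 (155.154.0.0 - 155.155.255.255) -> port9
  155.155.0.0/17 (155.155.0.0 - 155.155.127.255) -> port12
  155.155.64.0/19 (155.155.64.0 - 155.155.95.255) -> port3
More-specific entries that do NOT match:
  155.155.80.0/21 (155.155.80.0 - 155.155.87.255) does not contain 155.155.92.212
  155.153.88.0/21 (155.153.88.0 - 155.153.95.255) does not contain 155.155.92.212
  219.155.80.0/20 (219.155.80.0 - 219.155.95.255) does not contain 155.155.92.212
Longest matching prefix is /19 -> interface port3.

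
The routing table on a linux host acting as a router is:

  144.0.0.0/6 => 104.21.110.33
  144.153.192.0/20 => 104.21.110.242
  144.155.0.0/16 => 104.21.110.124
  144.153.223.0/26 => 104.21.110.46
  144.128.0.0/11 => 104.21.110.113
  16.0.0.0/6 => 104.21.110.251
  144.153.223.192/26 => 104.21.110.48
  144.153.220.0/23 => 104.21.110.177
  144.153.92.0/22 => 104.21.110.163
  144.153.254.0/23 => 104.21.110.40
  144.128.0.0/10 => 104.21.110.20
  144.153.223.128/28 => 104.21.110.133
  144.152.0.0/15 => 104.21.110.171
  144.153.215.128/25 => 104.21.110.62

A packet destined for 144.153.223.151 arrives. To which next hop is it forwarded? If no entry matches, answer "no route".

Routes whose prefix contains 144.153.223.151:
  144.0.0.0/6 (144.0.0.0 - 147.255.255.255) -> 104.21.110.33
  144.128.0.0/10 (144.128.0.0 - 144.191.255.255) -> 104.21.110.20
  144.128.0.0/11 (144.128.0.0 - 144.159.255.255) -> 104.21.110.113
  144.152.0.0/15 (144.152.0.0 - 144.153.255.255) -> 104.21.110.171
More-specific entries that do NOT match:
  144.153.223.128/28 (144.153.223.128 - 144.153.223.143) does not contain 144.153.223.151
  144.153.223.0/26 (144.153.223.0 - 144.153.223.63) does not contain 144.153.223.151
  144.153.223.192/26 (144.153.223.192 - 144.153.223.255) does not contain 144.153.223.151
  144.153.215.128/25 (144.153.215.128 - 144.153.215.255) does not contain 144.153.223.151
  144.153.220.0/23 (144.153.220.0 - 144.153.221.255) does not contain 144.153.223.151
  144.153.254.0/23 (144.153.254.0 - 144.153.255.255) does not contain 144.153.223.151
  144.153.92.0/22 (144.153.92.0 - 144.153.95.255) does not contain 144.153.223.151
  144.153.192.0/20 (144.153.192.0 - 144.153.207.255) does not contain 144.153.223.151
  144.155.0.0/16 (144.155.0.0 - 144.155.255.255) does not contain 144.153.223.151
Longest matching prefix is /15 -> next hop 104.21.110.171.

104.21.110.171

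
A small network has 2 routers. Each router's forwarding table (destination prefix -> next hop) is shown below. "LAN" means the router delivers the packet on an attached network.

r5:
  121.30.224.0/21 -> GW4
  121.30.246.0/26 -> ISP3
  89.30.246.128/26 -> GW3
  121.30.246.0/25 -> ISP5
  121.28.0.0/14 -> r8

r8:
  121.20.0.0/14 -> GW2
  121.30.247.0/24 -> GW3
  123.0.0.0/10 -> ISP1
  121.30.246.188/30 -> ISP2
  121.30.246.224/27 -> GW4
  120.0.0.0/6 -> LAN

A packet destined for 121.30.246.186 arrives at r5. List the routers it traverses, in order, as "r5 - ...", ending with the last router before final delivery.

At r5: longest match for 121.30.246.186 is 121.28.0.0/14 -> r8
At r8: longest match for 121.30.246.186 is 120.0.0.0/6 -> LAN

r5 - r8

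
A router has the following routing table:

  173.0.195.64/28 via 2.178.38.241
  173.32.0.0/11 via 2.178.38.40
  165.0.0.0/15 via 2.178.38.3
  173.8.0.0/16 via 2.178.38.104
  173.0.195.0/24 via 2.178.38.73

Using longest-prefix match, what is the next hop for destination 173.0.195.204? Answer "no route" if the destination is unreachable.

Routes whose prefix contains 173.0.195.204:
  173.0.195.0/24 (173.0.195.0 - 173.0.195.255) -> 2.178.38.73
More-specific entries that do NOT match:
  173.0.195.64/28 (173.0.195.64 - 173.0.195.79) does not contain 173.0.195.204
Longest matching prefix is /24 -> next hop 2.178.38.73.

2.178.38.73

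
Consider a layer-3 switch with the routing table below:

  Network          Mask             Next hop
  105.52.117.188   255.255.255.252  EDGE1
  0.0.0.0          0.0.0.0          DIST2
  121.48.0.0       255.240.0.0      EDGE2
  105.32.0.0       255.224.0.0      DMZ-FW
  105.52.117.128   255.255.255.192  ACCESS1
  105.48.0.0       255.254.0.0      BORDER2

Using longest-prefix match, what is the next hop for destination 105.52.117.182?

Routes whose prefix contains 105.52.117.182:
  0.0.0.0/0 (default, matches everything) -> DIST2
  105.32.0.0/11 (105.32.0.0 - 105.63.255.255) -> DMZ-FW
  105.52.117.128/26 (105.52.117.128 - 105.52.117.191) -> ACCESS1
More-specific entries that do NOT match:
  105.52.117.188/30 (105.52.117.188 - 105.52.117.191) does not contain 105.52.117.182
Longest matching prefix is /26 -> next hop ACCESS1.

ACCESS1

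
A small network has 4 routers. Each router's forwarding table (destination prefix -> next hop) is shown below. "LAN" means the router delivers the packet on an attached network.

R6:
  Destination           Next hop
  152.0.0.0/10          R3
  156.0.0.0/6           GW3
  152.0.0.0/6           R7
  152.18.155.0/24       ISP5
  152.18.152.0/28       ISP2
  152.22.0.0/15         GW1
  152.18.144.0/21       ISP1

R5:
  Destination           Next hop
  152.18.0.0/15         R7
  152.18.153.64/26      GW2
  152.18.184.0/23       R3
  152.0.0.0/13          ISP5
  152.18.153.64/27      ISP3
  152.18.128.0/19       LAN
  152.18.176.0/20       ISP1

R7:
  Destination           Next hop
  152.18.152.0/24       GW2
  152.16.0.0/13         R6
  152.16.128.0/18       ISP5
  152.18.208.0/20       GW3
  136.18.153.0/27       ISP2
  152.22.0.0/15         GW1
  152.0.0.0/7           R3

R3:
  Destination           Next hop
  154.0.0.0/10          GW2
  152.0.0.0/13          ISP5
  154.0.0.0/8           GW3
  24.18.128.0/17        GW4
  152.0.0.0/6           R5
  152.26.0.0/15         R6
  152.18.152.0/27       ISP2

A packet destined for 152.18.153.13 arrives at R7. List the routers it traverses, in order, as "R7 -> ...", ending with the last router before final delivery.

At R7: longest match for 152.18.153.13 is 152.16.0.0/13 -> R6
At R6: longest match for 152.18.153.13 is 152.0.0.0/10 -> R3
At R3: longest match for 152.18.153.13 is 152.0.0.0/6 -> R5
At R5: longest match for 152.18.153.13 is 152.18.128.0/19 -> LAN

R7 -> R6 -> R3 -> R5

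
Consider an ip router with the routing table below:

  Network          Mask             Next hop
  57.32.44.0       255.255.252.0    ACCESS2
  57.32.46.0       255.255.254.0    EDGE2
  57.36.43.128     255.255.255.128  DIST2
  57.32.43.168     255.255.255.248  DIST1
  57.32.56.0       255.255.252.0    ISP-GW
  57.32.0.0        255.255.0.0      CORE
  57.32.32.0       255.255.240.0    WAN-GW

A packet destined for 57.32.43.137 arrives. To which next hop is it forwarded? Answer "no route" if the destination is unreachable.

WAN-GW

Routes whose prefix contains 57.32.43.137:
  57.32.0.0/16 (57.32.0.0 - 57.32.255.255) -> CORE
  57.32.32.0/20 (57.32.32.0 - 57.32.47.255) -> WAN-GW
More-specific entries that do NOT match:
  57.32.43.168/29 (57.32.43.168 - 57.32.43.175) does not contain 57.32.43.137
  57.36.43.128/25 (57.36.43.128 - 57.36.43.255) does not contain 57.32.43.137
  57.32.46.0/23 (57.32.46.0 - 57.32.47.255) does not contain 57.32.43.137
  57.32.44.0/22 (57.32.44.0 - 57.32.47.255) does not contain 57.32.43.137
  57.32.56.0/22 (57.32.56.0 - 57.32.59.255) does not contain 57.32.43.137
Longest matching prefix is /20 -> next hop WAN-GW.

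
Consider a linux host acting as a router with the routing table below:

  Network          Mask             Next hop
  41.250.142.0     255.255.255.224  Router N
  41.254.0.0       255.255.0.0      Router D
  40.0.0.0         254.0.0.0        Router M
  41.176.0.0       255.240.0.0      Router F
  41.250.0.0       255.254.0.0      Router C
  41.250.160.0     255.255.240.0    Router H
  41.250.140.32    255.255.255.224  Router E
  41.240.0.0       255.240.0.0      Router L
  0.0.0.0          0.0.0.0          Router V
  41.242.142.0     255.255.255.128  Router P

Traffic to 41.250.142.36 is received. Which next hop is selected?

Router C

Routes whose prefix contains 41.250.142.36:
  0.0.0.0/0 (default, matches everything) -> Router V
  40.0.0.0/7 (40.0.0.0 - 41.255.255.255) -> Router M
  41.240.0.0/12 (41.240.0.0 - 41.255.255.255) -> Router L
  41.250.0.0/15 (41.250.0.0 - 41.251.255.255) -> Router C
More-specific entries that do NOT match:
  41.250.142.0/27 (41.250.142.0 - 41.250.142.31) does not contain 41.250.142.36
  41.250.140.32/27 (41.250.140.32 - 41.250.140.63) does not contain 41.250.142.36
  41.242.142.0/25 (41.242.142.0 - 41.242.142.127) does not contain 41.250.142.36
  41.250.160.0/20 (41.250.160.0 - 41.250.175.255) does not contain 41.250.142.36
  41.254.0.0/16 (41.254.0.0 - 41.254.255.255) does not contain 41.250.142.36
Longest matching prefix is /15 -> next hop Router C.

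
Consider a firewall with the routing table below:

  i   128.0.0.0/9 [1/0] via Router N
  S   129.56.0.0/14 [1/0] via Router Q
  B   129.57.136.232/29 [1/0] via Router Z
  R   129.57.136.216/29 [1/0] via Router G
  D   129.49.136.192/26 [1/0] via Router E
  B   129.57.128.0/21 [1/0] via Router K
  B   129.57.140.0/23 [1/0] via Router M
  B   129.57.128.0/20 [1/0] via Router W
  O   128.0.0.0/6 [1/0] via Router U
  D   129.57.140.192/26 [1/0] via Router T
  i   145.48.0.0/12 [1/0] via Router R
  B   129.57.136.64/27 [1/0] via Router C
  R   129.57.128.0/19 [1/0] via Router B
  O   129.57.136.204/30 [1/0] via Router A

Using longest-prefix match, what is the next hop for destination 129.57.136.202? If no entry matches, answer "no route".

Routes whose prefix contains 129.57.136.202:
  128.0.0.0/6 (128.0.0.0 - 131.255.255.255) -> Router U
  129.56.0.0/14 (129.56.0.0 - 129.59.255.255) -> Router Q
  129.57.128.0/19 (129.57.128.0 - 129.57.159.255) -> Router B
  129.57.128.0/20 (129.57.128.0 - 129.57.143.255) -> Router W
More-specific entries that do NOT match:
  129.57.136.204/30 (129.57.136.204 - 129.57.136.207) does not contain 129.57.136.202
  129.57.136.232/29 (129.57.136.232 - 129.57.136.239) does not contain 129.57.136.202
  129.57.136.216/29 (129.57.136.216 - 129.57.136.223) does not contain 129.57.136.202
  129.57.136.64/27 (129.57.136.64 - 129.57.136.95) does not contain 129.57.136.202
  129.49.136.192/26 (129.49.136.192 - 129.49.136.255) does not contain 129.57.136.202
  129.57.140.192/26 (129.57.140.192 - 129.57.140.255) does not contain 129.57.136.202
  129.57.140.0/23 (129.57.140.0 - 129.57.141.255) does not contain 129.57.136.202
  129.57.128.0/21 (129.57.128.0 - 129.57.135.255) does not contain 129.57.136.202
Longest matching prefix is /20 -> next hop Router W.

Router W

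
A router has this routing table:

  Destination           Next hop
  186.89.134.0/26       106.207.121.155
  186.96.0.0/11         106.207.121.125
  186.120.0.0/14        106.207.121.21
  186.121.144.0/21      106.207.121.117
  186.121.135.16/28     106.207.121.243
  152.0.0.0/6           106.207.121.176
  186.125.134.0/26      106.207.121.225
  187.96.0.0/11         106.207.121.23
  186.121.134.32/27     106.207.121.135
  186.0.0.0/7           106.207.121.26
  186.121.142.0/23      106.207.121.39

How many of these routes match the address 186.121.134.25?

3

Prefixes containing 186.121.134.25:
  186.0.0.0/7 (186.0.0.0 - 187.255.255.255)
  186.96.0.0/11 (186.96.0.0 - 186.127.255.255)
  186.120.0.0/14 (186.120.0.0 - 186.123.255.255)
Total matching entries: 3.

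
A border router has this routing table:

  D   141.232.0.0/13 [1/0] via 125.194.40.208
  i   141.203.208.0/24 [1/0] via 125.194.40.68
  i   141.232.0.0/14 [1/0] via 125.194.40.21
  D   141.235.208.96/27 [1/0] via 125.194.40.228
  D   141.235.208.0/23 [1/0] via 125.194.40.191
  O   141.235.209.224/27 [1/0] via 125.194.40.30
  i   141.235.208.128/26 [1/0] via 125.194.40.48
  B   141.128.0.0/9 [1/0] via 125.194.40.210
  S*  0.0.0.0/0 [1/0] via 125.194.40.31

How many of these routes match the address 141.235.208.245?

5

Prefixes containing 141.235.208.245:
  0.0.0.0/0 (default, matches everything)
  141.128.0.0/9 (141.128.0.0 - 141.255.255.255)
  141.232.0.0/13 (141.232.0.0 - 141.239.255.255)
  141.232.0.0/14 (141.232.0.0 - 141.235.255.255)
  141.235.208.0/23 (141.235.208.0 - 141.235.209.255)
Total matching entries: 5.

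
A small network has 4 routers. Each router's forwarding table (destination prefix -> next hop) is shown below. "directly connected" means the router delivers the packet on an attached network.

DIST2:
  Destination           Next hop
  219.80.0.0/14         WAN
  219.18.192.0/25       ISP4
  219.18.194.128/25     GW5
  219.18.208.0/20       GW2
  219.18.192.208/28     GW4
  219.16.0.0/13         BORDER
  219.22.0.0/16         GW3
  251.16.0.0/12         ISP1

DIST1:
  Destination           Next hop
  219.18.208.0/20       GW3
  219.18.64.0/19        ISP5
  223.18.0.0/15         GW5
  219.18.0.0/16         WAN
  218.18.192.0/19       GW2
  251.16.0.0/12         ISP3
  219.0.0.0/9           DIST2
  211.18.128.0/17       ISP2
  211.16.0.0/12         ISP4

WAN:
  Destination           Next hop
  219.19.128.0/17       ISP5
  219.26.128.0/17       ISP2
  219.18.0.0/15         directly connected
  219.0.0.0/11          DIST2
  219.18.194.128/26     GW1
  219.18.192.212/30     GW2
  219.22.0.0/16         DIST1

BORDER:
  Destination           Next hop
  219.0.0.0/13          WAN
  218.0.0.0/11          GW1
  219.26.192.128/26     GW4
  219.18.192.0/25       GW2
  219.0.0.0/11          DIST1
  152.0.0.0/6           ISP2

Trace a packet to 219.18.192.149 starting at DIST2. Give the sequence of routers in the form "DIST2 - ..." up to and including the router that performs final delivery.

At DIST2: longest match for 219.18.192.149 is 219.16.0.0/13 -> BORDER
At BORDER: longest match for 219.18.192.149 is 219.0.0.0/11 -> DIST1
At DIST1: longest match for 219.18.192.149 is 219.18.0.0/16 -> WAN
At WAN: longest match for 219.18.192.149 is 219.18.0.0/15 -> directly connected

DIST2 - BORDER - DIST1 - WAN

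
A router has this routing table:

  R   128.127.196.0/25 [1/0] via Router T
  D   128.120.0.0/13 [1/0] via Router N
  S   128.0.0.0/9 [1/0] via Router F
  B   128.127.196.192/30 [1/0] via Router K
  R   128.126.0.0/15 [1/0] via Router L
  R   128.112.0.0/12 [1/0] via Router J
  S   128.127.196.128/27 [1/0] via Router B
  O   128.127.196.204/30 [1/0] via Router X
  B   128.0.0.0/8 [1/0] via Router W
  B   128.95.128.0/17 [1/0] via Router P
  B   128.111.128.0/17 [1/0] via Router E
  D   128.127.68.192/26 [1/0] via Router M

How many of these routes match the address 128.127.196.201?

5

Prefixes containing 128.127.196.201:
  128.0.0.0/8 (128.0.0.0 - 128.255.255.255)
  128.0.0.0/9 (128.0.0.0 - 128.127.255.255)
  128.112.0.0/12 (128.112.0.0 - 128.127.255.255)
  128.120.0.0/13 (128.120.0.0 - 128.127.255.255)
  128.126.0.0/15 (128.126.0.0 - 128.127.255.255)
Total matching entries: 5.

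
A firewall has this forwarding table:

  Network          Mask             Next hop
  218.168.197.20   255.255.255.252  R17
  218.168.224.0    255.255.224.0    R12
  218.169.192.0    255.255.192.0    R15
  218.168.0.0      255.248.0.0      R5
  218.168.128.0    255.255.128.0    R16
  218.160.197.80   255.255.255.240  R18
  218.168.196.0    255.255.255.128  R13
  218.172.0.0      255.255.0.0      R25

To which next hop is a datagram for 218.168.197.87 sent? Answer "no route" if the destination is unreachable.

R16

Routes whose prefix contains 218.168.197.87:
  218.168.0.0/13 (218.168.0.0 - 218.175.255.255) -> R5
  218.168.128.0/17 (218.168.128.0 - 218.168.255.255) -> R16
More-specific entries that do NOT match:
  218.168.197.20/30 (218.168.197.20 - 218.168.197.23) does not contain 218.168.197.87
  218.160.197.80/28 (218.160.197.80 - 218.160.197.95) does not contain 218.168.197.87
  218.168.196.0/25 (218.168.196.0 - 218.168.196.127) does not contain 218.168.197.87
  218.168.224.0/19 (218.168.224.0 - 218.168.255.255) does not contain 218.168.197.87
  218.169.192.0/18 (218.169.192.0 - 218.169.255.255) does not contain 218.168.197.87
Longest matching prefix is /17 -> next hop R16.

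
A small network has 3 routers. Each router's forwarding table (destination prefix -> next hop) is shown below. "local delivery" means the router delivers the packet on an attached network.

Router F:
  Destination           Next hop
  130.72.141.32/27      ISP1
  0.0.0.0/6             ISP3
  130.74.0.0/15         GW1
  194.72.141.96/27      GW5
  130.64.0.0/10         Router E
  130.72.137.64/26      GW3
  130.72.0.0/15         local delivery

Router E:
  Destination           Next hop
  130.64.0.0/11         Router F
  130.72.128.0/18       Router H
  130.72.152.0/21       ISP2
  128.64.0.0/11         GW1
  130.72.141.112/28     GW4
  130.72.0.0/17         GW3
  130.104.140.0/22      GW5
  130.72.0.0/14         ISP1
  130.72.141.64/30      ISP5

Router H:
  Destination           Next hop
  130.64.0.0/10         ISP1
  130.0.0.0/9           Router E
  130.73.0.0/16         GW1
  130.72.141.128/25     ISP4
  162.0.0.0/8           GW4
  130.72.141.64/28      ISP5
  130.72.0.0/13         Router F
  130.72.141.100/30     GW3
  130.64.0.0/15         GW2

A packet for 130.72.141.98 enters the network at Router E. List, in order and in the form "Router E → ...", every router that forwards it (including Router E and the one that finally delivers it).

Router E → Router H → Router F

At Router E: longest match for 130.72.141.98 is 130.72.128.0/18 -> Router H
At Router H: longest match for 130.72.141.98 is 130.72.0.0/13 -> Router F
At Router F: longest match for 130.72.141.98 is 130.72.0.0/15 -> local delivery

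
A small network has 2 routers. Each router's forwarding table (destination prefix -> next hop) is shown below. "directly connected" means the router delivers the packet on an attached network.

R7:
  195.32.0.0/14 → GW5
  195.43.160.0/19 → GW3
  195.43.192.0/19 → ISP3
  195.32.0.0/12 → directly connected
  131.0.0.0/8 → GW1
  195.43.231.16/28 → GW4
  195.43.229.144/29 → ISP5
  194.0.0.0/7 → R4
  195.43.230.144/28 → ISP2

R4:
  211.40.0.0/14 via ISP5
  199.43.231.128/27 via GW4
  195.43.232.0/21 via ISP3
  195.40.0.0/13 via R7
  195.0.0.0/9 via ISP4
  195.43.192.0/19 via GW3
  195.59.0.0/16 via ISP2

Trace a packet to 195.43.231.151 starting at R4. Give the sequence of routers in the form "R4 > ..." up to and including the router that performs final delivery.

R4 > R7

At R4: longest match for 195.43.231.151 is 195.40.0.0/13 -> R7
At R7: longest match for 195.43.231.151 is 195.32.0.0/12 -> directly connected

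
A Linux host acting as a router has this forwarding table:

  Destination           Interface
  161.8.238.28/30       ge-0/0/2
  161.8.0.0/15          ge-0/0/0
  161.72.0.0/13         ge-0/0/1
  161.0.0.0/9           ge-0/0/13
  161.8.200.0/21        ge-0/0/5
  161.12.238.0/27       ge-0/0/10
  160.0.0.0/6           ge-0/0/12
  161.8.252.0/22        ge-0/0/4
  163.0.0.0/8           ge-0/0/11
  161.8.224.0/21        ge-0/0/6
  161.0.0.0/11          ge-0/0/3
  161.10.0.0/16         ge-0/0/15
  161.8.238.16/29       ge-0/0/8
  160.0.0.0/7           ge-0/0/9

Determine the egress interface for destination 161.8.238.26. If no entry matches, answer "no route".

Routes whose prefix contains 161.8.238.26:
  160.0.0.0/6 (160.0.0.0 - 163.255.255.255) -> ge-0/0/12
  160.0.0.0/7 (160.0.0.0 - 161.255.255.255) -> ge-0/0/9
  161.0.0.0/9 (161.0.0.0 - 161.127.255.255) -> ge-0/0/13
  161.0.0.0/11 (161.0.0.0 - 161.31.255.255) -> ge-0/0/3
  161.8.0.0/15 (161.8.0.0 - 161.9.255.255) -> ge-0/0/0
More-specific entries that do NOT match:
  161.8.238.28/30 (161.8.238.28 - 161.8.238.31) does not contain 161.8.238.26
  161.8.238.16/29 (161.8.238.16 - 161.8.238.23) does not contain 161.8.238.26
  161.12.238.0/27 (161.12.238.0 - 161.12.238.31) does not contain 161.8.238.26
  161.8.252.0/22 (161.8.252.0 - 161.8.255.255) does not contain 161.8.238.26
  161.8.200.0/21 (161.8.200.0 - 161.8.207.255) does not contain 161.8.238.26
  161.8.224.0/21 (161.8.224.0 - 161.8.231.255) does not contain 161.8.238.26
  161.10.0.0/16 (161.10.0.0 - 161.10.255.255) does not contain 161.8.238.26
Longest matching prefix is /15 -> interface ge-0/0/0.

ge-0/0/0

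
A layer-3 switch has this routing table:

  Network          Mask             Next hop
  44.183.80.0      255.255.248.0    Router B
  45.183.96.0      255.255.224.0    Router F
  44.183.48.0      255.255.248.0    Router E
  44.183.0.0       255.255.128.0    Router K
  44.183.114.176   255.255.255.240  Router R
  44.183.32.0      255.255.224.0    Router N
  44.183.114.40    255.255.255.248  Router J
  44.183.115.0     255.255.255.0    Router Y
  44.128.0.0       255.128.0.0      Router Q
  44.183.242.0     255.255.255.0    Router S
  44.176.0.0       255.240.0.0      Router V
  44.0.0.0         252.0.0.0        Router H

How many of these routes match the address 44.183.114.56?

4

Prefixes containing 44.183.114.56:
  44.0.0.0/6 (44.0.0.0 - 47.255.255.255)
  44.128.0.0/9 (44.128.0.0 - 44.255.255.255)
  44.176.0.0/12 (44.176.0.0 - 44.191.255.255)
  44.183.0.0/17 (44.183.0.0 - 44.183.127.255)
Total matching entries: 4.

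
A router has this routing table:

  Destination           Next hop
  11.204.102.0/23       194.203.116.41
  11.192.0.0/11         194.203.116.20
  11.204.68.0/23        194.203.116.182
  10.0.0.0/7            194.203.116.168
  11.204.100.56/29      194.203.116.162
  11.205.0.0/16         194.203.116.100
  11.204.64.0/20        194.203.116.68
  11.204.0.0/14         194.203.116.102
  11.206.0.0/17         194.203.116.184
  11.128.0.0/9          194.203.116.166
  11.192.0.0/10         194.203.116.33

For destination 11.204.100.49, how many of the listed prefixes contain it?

Prefixes containing 11.204.100.49:
  10.0.0.0/7 (10.0.0.0 - 11.255.255.255)
  11.128.0.0/9 (11.128.0.0 - 11.255.255.255)
  11.192.0.0/10 (11.192.0.0 - 11.255.255.255)
  11.192.0.0/11 (11.192.0.0 - 11.223.255.255)
  11.204.0.0/14 (11.204.0.0 - 11.207.255.255)
Total matching entries: 5.

5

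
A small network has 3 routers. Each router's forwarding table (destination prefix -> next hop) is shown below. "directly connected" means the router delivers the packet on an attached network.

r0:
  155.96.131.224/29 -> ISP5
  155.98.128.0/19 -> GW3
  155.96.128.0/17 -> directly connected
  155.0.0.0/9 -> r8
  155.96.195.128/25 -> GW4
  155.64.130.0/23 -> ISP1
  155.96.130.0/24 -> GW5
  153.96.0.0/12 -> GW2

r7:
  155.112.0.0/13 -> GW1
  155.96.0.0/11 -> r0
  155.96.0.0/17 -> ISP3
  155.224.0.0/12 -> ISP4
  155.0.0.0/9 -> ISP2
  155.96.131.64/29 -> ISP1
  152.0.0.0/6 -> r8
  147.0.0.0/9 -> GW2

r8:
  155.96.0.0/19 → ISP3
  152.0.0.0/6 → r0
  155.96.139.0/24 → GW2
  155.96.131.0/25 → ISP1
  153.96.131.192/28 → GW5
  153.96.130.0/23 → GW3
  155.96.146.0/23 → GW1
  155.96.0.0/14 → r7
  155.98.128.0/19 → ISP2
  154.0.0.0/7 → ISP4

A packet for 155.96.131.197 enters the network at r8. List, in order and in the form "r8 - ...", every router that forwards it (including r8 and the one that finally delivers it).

At r8: longest match for 155.96.131.197 is 155.96.0.0/14 -> r7
At r7: longest match for 155.96.131.197 is 155.96.0.0/11 -> r0
At r0: longest match for 155.96.131.197 is 155.96.128.0/17 -> directly connected

r8 - r7 - r0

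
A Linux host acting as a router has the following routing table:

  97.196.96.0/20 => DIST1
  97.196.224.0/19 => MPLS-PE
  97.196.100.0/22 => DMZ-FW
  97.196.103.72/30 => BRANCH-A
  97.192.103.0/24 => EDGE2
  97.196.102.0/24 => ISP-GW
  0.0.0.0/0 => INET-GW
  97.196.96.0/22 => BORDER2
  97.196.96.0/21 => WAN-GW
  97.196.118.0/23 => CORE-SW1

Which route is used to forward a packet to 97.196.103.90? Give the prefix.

97.196.100.0/22

Entries matching 97.196.103.90:
  0.0.0.0/0 (default, matches everything)
  97.196.96.0/20 (97.196.96.0 - 97.196.111.255)
  97.196.96.0/21 (97.196.96.0 - 97.196.103.255)
  97.196.100.0/22 (97.196.100.0 - 97.196.103.255)
Most specific is 97.196.100.0/22.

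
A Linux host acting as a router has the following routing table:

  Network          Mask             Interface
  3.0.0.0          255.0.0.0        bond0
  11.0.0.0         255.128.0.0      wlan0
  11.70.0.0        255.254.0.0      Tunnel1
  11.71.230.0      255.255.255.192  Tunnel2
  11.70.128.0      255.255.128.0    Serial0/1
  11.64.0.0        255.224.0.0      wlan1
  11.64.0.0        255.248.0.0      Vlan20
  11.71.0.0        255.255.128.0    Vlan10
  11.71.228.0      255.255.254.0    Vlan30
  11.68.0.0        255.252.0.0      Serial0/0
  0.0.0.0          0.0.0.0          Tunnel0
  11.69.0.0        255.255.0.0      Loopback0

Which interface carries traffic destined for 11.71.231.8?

Tunnel1

Routes whose prefix contains 11.71.231.8:
  0.0.0.0/0 (default, matches everything) -> Tunnel0
  11.0.0.0/9 (11.0.0.0 - 11.127.255.255) -> wlan0
  11.64.0.0/11 (11.64.0.0 - 11.95.255.255) -> wlan1
  11.64.0.0/13 (11.64.0.0 - 11.71.255.255) -> Vlan20
  11.68.0.0/14 (11.68.0.0 - 11.71.255.255) -> Serial0/0
  11.70.0.0/15 (11.70.0.0 - 11.71.255.255) -> Tunnel1
More-specific entries that do NOT match:
  11.71.230.0/26 (11.71.230.0 - 11.71.230.63) does not contain 11.71.231.8
  11.71.228.0/23 (11.71.228.0 - 11.71.229.255) does not contain 11.71.231.8
  11.70.128.0/17 (11.70.128.0 - 11.70.255.255) does not contain 11.71.231.8
  11.71.0.0/17 (11.71.0.0 - 11.71.127.255) does not contain 11.71.231.8
  11.69.0.0/16 (11.69.0.0 - 11.69.255.255) does not contain 11.71.231.8
Longest matching prefix is /15 -> interface Tunnel1.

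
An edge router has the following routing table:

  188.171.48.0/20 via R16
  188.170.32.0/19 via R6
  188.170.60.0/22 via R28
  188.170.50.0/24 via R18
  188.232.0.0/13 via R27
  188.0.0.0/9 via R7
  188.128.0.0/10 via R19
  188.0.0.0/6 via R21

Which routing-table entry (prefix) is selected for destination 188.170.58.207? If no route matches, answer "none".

188.170.32.0/19

Entries matching 188.170.58.207:
  188.0.0.0/6 (188.0.0.0 - 191.255.255.255)
  188.128.0.0/10 (188.128.0.0 - 188.191.255.255)
  188.170.32.0/19 (188.170.32.0 - 188.170.63.255)
Most specific is 188.170.32.0/19.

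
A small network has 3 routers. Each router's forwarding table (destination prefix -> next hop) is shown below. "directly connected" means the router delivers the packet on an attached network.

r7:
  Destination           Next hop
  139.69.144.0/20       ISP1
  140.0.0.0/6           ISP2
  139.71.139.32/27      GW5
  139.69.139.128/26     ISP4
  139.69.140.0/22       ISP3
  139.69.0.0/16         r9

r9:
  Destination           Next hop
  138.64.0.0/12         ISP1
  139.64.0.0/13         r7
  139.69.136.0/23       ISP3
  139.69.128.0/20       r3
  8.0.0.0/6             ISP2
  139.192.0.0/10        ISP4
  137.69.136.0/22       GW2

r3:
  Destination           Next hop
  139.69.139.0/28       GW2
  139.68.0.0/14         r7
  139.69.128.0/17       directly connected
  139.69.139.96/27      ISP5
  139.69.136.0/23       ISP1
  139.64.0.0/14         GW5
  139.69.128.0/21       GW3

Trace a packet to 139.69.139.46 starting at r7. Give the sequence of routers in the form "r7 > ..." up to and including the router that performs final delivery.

r7 > r9 > r3

At r7: longest match for 139.69.139.46 is 139.69.0.0/16 -> r9
At r9: longest match for 139.69.139.46 is 139.69.128.0/20 -> r3
At r3: longest match for 139.69.139.46 is 139.69.128.0/17 -> directly connected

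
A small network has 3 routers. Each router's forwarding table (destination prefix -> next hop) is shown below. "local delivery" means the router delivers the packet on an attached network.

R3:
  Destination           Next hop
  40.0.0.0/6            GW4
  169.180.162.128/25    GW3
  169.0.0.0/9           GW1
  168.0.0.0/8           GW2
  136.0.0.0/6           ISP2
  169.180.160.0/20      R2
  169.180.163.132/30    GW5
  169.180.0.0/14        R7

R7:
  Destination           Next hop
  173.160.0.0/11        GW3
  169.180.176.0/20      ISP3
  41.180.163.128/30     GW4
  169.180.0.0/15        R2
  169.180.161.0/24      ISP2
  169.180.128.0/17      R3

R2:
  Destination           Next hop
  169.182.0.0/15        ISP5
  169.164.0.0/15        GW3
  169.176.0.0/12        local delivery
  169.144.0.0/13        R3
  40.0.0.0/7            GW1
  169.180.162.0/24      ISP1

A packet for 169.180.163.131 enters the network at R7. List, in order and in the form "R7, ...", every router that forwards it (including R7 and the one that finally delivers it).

R7, R3, R2

At R7: longest match for 169.180.163.131 is 169.180.128.0/17 -> R3
At R3: longest match for 169.180.163.131 is 169.180.160.0/20 -> R2
At R2: longest match for 169.180.163.131 is 169.176.0.0/12 -> local delivery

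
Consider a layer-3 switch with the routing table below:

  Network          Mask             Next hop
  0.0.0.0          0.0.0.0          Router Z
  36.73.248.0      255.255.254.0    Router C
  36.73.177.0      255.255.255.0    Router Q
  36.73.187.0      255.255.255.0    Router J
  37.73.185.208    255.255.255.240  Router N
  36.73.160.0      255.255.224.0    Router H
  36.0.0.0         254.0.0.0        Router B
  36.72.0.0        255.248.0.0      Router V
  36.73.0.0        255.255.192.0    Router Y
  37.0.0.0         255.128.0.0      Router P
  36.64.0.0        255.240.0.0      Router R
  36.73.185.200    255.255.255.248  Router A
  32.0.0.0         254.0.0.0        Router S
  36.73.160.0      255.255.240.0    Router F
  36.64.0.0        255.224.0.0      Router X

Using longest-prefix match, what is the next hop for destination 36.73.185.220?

Router H

Routes whose prefix contains 36.73.185.220:
  0.0.0.0/0 (default, matches everything) -> Router Z
  36.0.0.0/7 (36.0.0.0 - 37.255.255.255) -> Router B
  36.64.0.0/11 (36.64.0.0 - 36.95.255.255) -> Router X
  36.64.0.0/12 (36.64.0.0 - 36.79.255.255) -> Router R
  36.72.0.0/13 (36.72.0.0 - 36.79.255.255) -> Router V
  36.73.160.0/19 (36.73.160.0 - 36.73.191.255) -> Router H
More-specific entries that do NOT match:
  36.73.185.200/29 (36.73.185.200 - 36.73.185.207) does not contain 36.73.185.220
  37.73.185.208/28 (37.73.185.208 - 37.73.185.223) does not contain 36.73.185.220
  36.73.177.0/24 (36.73.177.0 - 36.73.177.255) does not contain 36.73.185.220
  36.73.187.0/24 (36.73.187.0 - 36.73.187.255) does not contain 36.73.185.220
  36.73.248.0/23 (36.73.248.0 - 36.73.249.255) does not contain 36.73.185.220
  36.73.160.0/20 (36.73.160.0 - 36.73.175.255) does not contain 36.73.185.220
Longest matching prefix is /19 -> next hop Router H.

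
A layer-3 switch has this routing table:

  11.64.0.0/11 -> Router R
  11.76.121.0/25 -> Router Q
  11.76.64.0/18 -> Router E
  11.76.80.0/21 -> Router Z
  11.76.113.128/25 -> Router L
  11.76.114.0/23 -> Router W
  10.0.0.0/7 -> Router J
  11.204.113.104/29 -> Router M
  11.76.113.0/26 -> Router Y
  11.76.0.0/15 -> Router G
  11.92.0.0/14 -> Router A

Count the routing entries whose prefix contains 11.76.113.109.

Prefixes containing 11.76.113.109:
  10.0.0.0/7 (10.0.0.0 - 11.255.255.255)
  11.64.0.0/11 (11.64.0.0 - 11.95.255.255)
  11.76.0.0/15 (11.76.0.0 - 11.77.255.255)
  11.76.64.0/18 (11.76.64.0 - 11.76.127.255)
Total matching entries: 4.

4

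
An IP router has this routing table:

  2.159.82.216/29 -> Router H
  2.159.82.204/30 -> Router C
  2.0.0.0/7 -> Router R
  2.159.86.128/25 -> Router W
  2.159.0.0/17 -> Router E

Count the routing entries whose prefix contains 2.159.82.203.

2

Prefixes containing 2.159.82.203:
  2.0.0.0/7 (2.0.0.0 - 3.255.255.255)
  2.159.0.0/17 (2.159.0.0 - 2.159.127.255)
Total matching entries: 2.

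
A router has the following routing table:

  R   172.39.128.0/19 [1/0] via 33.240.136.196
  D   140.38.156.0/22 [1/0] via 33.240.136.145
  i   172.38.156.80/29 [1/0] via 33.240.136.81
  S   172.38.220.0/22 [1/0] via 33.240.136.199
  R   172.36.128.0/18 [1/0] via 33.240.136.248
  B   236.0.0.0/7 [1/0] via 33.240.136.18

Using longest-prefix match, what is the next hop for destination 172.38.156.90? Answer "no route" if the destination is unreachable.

No entry's prefix contains 172.38.156.90; there is no default route.

no route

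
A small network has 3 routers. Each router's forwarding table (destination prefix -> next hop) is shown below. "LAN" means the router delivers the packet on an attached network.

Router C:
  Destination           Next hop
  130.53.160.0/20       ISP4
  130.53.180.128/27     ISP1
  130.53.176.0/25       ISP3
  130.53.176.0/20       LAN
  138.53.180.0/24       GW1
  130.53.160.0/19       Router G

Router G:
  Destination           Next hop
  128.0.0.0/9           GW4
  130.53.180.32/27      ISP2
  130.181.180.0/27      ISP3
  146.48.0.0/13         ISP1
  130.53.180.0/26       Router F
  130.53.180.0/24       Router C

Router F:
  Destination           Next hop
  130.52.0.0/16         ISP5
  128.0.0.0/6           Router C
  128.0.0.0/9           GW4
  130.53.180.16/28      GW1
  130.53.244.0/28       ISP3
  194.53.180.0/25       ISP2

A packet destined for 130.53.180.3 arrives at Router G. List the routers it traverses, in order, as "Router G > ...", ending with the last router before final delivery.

At Router G: longest match for 130.53.180.3 is 130.53.180.0/26 -> Router F
At Router F: longest match for 130.53.180.3 is 128.0.0.0/6 -> Router C
At Router C: longest match for 130.53.180.3 is 130.53.176.0/20 -> LAN

Router G > Router F > Router C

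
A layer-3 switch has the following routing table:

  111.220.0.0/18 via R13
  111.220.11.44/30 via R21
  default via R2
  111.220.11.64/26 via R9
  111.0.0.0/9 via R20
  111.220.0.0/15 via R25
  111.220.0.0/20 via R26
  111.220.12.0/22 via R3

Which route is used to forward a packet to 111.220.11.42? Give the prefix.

Entries matching 111.220.11.42:
  0.0.0.0/0 (default, matches everything)
  111.220.0.0/15 (111.220.0.0 - 111.221.255.255)
  111.220.0.0/18 (111.220.0.0 - 111.220.63.255)
  111.220.0.0/20 (111.220.0.0 - 111.220.15.255)
Most specific is 111.220.0.0/20.

111.220.0.0/20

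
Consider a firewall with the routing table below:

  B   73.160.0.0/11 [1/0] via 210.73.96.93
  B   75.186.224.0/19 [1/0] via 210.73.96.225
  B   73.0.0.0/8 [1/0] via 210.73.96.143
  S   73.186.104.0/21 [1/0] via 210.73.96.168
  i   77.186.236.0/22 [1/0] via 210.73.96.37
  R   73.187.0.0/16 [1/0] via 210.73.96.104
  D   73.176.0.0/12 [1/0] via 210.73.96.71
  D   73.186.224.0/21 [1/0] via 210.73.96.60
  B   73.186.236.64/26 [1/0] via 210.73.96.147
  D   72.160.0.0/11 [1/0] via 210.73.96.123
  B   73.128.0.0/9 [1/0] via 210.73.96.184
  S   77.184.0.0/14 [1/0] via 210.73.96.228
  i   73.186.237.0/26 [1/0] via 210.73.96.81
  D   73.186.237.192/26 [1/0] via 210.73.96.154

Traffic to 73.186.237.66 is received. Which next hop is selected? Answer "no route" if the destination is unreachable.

210.73.96.71

Routes whose prefix contains 73.186.237.66:
  73.0.0.0/8 (73.0.0.0 - 73.255.255.255) -> 210.73.96.143
  73.128.0.0/9 (73.128.0.0 - 73.255.255.255) -> 210.73.96.184
  73.160.0.0/11 (73.160.0.0 - 73.191.255.255) -> 210.73.96.93
  73.176.0.0/12 (73.176.0.0 - 73.191.255.255) -> 210.73.96.71
More-specific entries that do NOT match:
  73.186.236.64/26 (73.186.236.64 - 73.186.236.127) does not contain 73.186.237.66
  73.186.237.0/26 (73.186.237.0 - 73.186.237.63) does not contain 73.186.237.66
  73.186.237.192/26 (73.186.237.192 - 73.186.237.255) does not contain 73.186.237.66
  77.186.236.0/22 (77.186.236.0 - 77.186.239.255) does not contain 73.186.237.66
  73.186.104.0/21 (73.186.104.0 - 73.186.111.255) does not contain 73.186.237.66
  73.186.224.0/21 (73.186.224.0 - 73.186.231.255) does not contain 73.186.237.66
  75.186.224.0/19 (75.186.224.0 - 75.186.255.255) does not contain 73.186.237.66
  73.187.0.0/16 (73.187.0.0 - 73.187.255.255) does not contain 73.186.237.66
  77.184.0.0/14 (77.184.0.0 - 77.187.255.255) does not contain 73.186.237.66
Longest matching prefix is /12 -> next hop 210.73.96.71.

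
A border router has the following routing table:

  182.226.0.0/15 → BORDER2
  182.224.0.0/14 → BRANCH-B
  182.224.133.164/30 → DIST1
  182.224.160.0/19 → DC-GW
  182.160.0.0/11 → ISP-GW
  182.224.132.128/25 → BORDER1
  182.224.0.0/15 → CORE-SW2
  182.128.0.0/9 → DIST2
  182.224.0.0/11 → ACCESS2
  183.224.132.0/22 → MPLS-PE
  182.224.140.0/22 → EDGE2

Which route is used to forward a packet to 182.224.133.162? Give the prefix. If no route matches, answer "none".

Entries matching 182.224.133.162:
  182.128.0.0/9 (182.128.0.0 - 182.255.255.255)
  182.224.0.0/11 (182.224.0.0 - 182.255.255.255)
  182.224.0.0/14 (182.224.0.0 - 182.227.255.255)
  182.224.0.0/15 (182.224.0.0 - 182.225.255.255)
Most specific is 182.224.0.0/15.

182.224.0.0/15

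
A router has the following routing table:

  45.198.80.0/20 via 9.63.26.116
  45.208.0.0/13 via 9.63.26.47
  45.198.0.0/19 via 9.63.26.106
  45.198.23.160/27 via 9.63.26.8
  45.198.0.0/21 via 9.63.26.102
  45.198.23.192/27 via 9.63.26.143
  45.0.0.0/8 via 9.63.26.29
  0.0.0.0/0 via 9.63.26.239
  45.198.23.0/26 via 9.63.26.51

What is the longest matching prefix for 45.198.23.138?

Entries matching 45.198.23.138:
  0.0.0.0/0 (default, matches everything)
  45.0.0.0/8 (45.0.0.0 - 45.255.255.255)
  45.198.0.0/19 (45.198.0.0 - 45.198.31.255)
Most specific is 45.198.0.0/19.

45.198.0.0/19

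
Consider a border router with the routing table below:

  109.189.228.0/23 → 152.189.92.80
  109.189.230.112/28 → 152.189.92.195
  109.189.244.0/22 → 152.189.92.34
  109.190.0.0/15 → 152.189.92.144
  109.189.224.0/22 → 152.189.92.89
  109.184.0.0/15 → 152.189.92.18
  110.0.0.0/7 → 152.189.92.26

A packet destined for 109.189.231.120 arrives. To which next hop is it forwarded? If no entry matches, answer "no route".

No entry's prefix contains 109.189.231.120; there is no default route.

no route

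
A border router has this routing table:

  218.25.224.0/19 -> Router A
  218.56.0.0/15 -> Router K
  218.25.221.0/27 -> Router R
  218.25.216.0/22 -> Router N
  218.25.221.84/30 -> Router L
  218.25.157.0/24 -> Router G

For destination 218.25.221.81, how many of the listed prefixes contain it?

No listed prefix contains 218.25.221.81.
Total matching entries: 0.

0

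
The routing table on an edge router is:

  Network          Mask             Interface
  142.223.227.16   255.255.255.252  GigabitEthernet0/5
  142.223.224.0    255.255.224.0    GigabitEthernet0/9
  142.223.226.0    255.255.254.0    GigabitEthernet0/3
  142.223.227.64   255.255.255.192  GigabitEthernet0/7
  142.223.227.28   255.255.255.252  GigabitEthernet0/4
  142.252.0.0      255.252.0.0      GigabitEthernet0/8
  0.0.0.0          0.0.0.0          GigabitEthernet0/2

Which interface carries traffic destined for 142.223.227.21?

GigabitEthernet0/3

Routes whose prefix contains 142.223.227.21:
  0.0.0.0/0 (default, matches everything) -> GigabitEthernet0/2
  142.223.224.0/19 (142.223.224.0 - 142.223.255.255) -> GigabitEthernet0/9
  142.223.226.0/23 (142.223.226.0 - 142.223.227.255) -> GigabitEthernet0/3
More-specific entries that do NOT match:
  142.223.227.16/30 (142.223.227.16 - 142.223.227.19) does not contain 142.223.227.21
  142.223.227.28/30 (142.223.227.28 - 142.223.227.31) does not contain 142.223.227.21
  142.223.227.64/26 (142.223.227.64 - 142.223.227.127) does not contain 142.223.227.21
Longest matching prefix is /23 -> interface GigabitEthernet0/3.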